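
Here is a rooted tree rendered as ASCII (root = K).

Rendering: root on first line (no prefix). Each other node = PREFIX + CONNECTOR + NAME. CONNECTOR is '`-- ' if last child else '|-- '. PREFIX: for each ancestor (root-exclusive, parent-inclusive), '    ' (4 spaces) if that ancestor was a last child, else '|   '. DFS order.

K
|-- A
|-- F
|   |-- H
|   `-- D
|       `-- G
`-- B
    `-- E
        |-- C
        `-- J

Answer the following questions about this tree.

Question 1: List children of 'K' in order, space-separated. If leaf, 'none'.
Answer: A F B

Derivation:
Node K's children (from adjacency): A, F, B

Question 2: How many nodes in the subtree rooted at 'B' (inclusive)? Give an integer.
Answer: 4

Derivation:
Subtree rooted at B contains: B, C, E, J
Count = 4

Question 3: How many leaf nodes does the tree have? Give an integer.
Leaves (nodes with no children): A, C, G, H, J

Answer: 5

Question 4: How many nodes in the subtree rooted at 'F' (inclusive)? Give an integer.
Subtree rooted at F contains: D, F, G, H
Count = 4

Answer: 4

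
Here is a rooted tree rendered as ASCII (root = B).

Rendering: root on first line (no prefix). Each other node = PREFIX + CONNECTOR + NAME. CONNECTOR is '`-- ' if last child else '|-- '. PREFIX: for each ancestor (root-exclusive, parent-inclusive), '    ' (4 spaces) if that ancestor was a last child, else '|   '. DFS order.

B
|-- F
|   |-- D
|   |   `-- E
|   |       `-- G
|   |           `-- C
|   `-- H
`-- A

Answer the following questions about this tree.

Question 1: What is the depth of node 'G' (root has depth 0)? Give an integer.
Path from root to G: B -> F -> D -> E -> G
Depth = number of edges = 4

Answer: 4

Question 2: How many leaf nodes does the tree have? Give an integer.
Leaves (nodes with no children): A, C, H

Answer: 3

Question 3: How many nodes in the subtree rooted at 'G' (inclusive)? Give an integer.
Subtree rooted at G contains: C, G
Count = 2

Answer: 2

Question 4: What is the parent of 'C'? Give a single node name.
Scan adjacency: C appears as child of G

Answer: G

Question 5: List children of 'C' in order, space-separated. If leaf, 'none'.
Answer: none

Derivation:
Node C's children (from adjacency): (leaf)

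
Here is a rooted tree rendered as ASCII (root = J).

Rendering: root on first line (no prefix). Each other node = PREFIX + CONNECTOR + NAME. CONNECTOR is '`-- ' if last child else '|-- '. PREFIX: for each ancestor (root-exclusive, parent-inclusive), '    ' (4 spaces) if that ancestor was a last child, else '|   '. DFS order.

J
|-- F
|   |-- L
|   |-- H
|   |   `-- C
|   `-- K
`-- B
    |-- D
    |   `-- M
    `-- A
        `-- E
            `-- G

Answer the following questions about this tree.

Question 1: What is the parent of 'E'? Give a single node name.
Answer: A

Derivation:
Scan adjacency: E appears as child of A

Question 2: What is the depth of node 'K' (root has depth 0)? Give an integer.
Path from root to K: J -> F -> K
Depth = number of edges = 2

Answer: 2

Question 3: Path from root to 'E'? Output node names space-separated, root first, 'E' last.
Walk down from root: J -> B -> A -> E

Answer: J B A E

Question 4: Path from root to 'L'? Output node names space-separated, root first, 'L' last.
Walk down from root: J -> F -> L

Answer: J F L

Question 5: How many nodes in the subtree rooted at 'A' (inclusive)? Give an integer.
Answer: 3

Derivation:
Subtree rooted at A contains: A, E, G
Count = 3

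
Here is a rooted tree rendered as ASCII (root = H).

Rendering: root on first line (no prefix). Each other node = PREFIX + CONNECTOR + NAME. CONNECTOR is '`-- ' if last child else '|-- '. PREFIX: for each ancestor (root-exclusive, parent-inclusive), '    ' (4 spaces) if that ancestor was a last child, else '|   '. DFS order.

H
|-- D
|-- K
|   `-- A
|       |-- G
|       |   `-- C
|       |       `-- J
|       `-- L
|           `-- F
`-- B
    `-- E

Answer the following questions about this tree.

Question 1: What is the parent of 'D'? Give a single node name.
Answer: H

Derivation:
Scan adjacency: D appears as child of H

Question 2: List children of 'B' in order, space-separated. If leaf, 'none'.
Answer: E

Derivation:
Node B's children (from adjacency): E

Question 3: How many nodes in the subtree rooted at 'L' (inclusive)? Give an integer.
Answer: 2

Derivation:
Subtree rooted at L contains: F, L
Count = 2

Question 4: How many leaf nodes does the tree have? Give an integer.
Answer: 4

Derivation:
Leaves (nodes with no children): D, E, F, J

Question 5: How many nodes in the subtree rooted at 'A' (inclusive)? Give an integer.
Subtree rooted at A contains: A, C, F, G, J, L
Count = 6

Answer: 6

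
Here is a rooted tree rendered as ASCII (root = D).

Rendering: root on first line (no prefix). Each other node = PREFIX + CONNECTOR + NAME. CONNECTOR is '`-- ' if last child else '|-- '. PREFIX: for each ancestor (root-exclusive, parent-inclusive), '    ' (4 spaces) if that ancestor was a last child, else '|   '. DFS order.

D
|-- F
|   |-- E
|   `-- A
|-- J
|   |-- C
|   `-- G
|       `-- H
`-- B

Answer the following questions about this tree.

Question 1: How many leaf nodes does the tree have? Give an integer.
Answer: 5

Derivation:
Leaves (nodes with no children): A, B, C, E, H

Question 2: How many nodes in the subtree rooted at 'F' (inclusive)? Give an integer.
Answer: 3

Derivation:
Subtree rooted at F contains: A, E, F
Count = 3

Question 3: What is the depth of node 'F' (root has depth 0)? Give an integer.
Answer: 1

Derivation:
Path from root to F: D -> F
Depth = number of edges = 1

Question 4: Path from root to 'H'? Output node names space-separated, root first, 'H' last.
Walk down from root: D -> J -> G -> H

Answer: D J G H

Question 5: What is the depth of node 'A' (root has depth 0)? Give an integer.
Path from root to A: D -> F -> A
Depth = number of edges = 2

Answer: 2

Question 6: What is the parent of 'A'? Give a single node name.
Scan adjacency: A appears as child of F

Answer: F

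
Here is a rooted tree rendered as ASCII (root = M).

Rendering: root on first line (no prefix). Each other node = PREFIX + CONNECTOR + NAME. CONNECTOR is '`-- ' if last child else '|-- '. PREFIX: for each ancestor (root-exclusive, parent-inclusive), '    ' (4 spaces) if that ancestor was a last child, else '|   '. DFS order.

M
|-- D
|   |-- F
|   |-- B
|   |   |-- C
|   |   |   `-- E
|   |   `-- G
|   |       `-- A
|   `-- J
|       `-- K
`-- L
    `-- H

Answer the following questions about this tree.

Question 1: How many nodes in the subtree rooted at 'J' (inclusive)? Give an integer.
Answer: 2

Derivation:
Subtree rooted at J contains: J, K
Count = 2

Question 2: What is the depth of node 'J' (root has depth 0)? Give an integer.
Path from root to J: M -> D -> J
Depth = number of edges = 2

Answer: 2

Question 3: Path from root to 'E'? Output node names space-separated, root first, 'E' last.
Walk down from root: M -> D -> B -> C -> E

Answer: M D B C E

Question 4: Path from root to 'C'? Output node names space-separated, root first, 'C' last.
Walk down from root: M -> D -> B -> C

Answer: M D B C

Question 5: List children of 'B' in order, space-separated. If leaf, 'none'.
Answer: C G

Derivation:
Node B's children (from adjacency): C, G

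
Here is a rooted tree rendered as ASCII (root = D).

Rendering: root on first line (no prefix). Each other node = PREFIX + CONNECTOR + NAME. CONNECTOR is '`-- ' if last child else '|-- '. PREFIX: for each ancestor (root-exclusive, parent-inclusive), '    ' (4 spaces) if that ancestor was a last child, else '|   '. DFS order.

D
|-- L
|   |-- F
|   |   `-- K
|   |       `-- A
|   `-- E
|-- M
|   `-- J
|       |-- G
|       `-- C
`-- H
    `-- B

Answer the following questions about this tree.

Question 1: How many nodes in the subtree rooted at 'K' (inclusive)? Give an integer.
Answer: 2

Derivation:
Subtree rooted at K contains: A, K
Count = 2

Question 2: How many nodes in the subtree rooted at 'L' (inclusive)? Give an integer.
Subtree rooted at L contains: A, E, F, K, L
Count = 5

Answer: 5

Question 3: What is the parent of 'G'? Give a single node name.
Answer: J

Derivation:
Scan adjacency: G appears as child of J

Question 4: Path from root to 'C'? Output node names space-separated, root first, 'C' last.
Answer: D M J C

Derivation:
Walk down from root: D -> M -> J -> C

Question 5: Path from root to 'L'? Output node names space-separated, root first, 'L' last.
Answer: D L

Derivation:
Walk down from root: D -> L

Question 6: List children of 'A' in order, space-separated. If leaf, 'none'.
Node A's children (from adjacency): (leaf)

Answer: none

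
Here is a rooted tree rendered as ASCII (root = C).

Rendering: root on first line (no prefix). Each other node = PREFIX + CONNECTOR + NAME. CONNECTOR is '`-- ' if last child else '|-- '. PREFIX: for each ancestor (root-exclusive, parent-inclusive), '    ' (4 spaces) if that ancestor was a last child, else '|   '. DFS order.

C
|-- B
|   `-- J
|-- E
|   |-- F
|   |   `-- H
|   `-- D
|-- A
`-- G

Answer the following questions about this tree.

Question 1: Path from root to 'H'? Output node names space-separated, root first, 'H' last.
Answer: C E F H

Derivation:
Walk down from root: C -> E -> F -> H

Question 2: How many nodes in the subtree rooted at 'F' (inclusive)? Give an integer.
Subtree rooted at F contains: F, H
Count = 2

Answer: 2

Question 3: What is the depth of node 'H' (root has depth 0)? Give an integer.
Path from root to H: C -> E -> F -> H
Depth = number of edges = 3

Answer: 3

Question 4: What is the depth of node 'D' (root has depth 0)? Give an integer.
Path from root to D: C -> E -> D
Depth = number of edges = 2

Answer: 2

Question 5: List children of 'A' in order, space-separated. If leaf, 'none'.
Answer: none

Derivation:
Node A's children (from adjacency): (leaf)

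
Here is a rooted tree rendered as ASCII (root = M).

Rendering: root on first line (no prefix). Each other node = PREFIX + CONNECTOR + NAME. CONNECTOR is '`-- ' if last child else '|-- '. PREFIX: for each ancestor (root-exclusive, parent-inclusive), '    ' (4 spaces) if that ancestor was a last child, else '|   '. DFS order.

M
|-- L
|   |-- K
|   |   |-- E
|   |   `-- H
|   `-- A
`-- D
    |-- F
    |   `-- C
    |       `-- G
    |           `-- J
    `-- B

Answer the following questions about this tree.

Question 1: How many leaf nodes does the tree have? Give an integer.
Leaves (nodes with no children): A, B, E, H, J

Answer: 5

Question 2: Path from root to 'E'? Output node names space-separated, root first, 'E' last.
Walk down from root: M -> L -> K -> E

Answer: M L K E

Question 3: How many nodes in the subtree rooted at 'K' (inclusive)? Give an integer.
Answer: 3

Derivation:
Subtree rooted at K contains: E, H, K
Count = 3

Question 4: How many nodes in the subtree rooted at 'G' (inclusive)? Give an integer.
Subtree rooted at G contains: G, J
Count = 2

Answer: 2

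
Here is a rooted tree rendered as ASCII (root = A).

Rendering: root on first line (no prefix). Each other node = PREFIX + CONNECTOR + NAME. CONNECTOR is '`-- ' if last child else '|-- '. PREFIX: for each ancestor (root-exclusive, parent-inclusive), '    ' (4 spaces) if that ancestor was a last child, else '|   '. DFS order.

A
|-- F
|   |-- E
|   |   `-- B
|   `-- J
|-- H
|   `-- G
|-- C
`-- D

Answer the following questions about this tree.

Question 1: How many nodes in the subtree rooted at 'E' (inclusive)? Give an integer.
Subtree rooted at E contains: B, E
Count = 2

Answer: 2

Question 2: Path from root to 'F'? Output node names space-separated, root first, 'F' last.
Walk down from root: A -> F

Answer: A F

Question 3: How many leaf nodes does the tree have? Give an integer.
Answer: 5

Derivation:
Leaves (nodes with no children): B, C, D, G, J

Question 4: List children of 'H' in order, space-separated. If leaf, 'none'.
Answer: G

Derivation:
Node H's children (from adjacency): G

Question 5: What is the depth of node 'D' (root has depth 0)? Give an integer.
Path from root to D: A -> D
Depth = number of edges = 1

Answer: 1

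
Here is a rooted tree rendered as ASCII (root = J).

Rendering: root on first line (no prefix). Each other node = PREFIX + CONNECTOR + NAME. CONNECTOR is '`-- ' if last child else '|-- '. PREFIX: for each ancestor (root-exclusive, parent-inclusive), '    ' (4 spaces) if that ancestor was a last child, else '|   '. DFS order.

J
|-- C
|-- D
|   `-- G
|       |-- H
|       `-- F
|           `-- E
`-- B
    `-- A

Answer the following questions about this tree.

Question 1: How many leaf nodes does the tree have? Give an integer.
Leaves (nodes with no children): A, C, E, H

Answer: 4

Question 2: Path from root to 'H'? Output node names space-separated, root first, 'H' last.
Walk down from root: J -> D -> G -> H

Answer: J D G H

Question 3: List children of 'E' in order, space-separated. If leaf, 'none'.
Answer: none

Derivation:
Node E's children (from adjacency): (leaf)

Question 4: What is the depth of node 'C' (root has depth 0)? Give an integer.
Path from root to C: J -> C
Depth = number of edges = 1

Answer: 1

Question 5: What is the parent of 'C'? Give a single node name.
Answer: J

Derivation:
Scan adjacency: C appears as child of J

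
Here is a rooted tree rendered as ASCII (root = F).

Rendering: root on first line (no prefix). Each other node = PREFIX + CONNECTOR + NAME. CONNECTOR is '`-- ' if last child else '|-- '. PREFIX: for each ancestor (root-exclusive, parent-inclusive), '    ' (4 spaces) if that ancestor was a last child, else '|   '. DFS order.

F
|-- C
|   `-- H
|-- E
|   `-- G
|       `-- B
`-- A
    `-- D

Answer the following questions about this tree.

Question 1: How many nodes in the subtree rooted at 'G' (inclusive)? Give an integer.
Answer: 2

Derivation:
Subtree rooted at G contains: B, G
Count = 2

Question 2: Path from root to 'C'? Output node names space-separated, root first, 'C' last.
Walk down from root: F -> C

Answer: F C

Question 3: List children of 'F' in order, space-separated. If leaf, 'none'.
Node F's children (from adjacency): C, E, A

Answer: C E A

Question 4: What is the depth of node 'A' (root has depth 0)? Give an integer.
Path from root to A: F -> A
Depth = number of edges = 1

Answer: 1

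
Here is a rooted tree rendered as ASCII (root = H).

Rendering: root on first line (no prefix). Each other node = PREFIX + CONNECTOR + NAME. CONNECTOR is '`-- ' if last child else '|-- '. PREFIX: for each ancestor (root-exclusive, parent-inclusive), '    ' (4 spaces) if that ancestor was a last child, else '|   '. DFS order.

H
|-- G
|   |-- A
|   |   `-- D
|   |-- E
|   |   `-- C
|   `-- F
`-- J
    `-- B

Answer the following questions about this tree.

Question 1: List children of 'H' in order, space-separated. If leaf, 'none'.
Node H's children (from adjacency): G, J

Answer: G J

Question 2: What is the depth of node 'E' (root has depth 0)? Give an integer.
Path from root to E: H -> G -> E
Depth = number of edges = 2

Answer: 2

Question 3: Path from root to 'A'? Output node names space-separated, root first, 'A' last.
Answer: H G A

Derivation:
Walk down from root: H -> G -> A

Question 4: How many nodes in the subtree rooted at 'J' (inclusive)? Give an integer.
Answer: 2

Derivation:
Subtree rooted at J contains: B, J
Count = 2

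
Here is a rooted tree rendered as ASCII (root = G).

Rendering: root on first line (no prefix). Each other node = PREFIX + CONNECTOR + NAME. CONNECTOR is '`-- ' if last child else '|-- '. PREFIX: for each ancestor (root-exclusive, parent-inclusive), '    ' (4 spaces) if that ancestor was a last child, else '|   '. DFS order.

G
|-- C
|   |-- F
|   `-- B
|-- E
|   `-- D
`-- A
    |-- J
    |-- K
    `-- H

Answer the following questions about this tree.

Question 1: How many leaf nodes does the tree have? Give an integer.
Answer: 6

Derivation:
Leaves (nodes with no children): B, D, F, H, J, K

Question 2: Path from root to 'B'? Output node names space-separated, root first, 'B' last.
Answer: G C B

Derivation:
Walk down from root: G -> C -> B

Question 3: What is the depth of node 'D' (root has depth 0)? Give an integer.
Answer: 2

Derivation:
Path from root to D: G -> E -> D
Depth = number of edges = 2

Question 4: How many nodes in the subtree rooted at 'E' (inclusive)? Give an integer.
Subtree rooted at E contains: D, E
Count = 2

Answer: 2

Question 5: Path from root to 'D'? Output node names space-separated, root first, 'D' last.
Walk down from root: G -> E -> D

Answer: G E D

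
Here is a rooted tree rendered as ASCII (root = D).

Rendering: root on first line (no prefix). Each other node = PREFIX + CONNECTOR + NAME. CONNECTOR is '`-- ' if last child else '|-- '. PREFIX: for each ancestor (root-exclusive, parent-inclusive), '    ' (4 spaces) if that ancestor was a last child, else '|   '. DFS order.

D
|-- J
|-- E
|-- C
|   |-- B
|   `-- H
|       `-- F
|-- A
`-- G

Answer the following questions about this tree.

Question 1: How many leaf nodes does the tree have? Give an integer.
Answer: 6

Derivation:
Leaves (nodes with no children): A, B, E, F, G, J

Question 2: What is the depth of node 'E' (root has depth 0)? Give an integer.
Path from root to E: D -> E
Depth = number of edges = 1

Answer: 1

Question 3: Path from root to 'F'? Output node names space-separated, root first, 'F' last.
Walk down from root: D -> C -> H -> F

Answer: D C H F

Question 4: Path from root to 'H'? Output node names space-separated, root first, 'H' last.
Answer: D C H

Derivation:
Walk down from root: D -> C -> H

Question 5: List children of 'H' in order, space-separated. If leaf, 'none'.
Answer: F

Derivation:
Node H's children (from adjacency): F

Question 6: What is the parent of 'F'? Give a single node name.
Answer: H

Derivation:
Scan adjacency: F appears as child of H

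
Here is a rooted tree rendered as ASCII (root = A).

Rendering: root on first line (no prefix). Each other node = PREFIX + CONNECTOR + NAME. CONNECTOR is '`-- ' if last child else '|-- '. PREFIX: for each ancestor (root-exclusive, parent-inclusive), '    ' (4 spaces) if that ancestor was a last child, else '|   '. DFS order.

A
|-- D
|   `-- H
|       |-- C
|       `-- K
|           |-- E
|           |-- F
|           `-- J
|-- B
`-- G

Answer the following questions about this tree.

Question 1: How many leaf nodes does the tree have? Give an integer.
Leaves (nodes with no children): B, C, E, F, G, J

Answer: 6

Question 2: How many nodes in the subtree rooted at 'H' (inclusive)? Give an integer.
Answer: 6

Derivation:
Subtree rooted at H contains: C, E, F, H, J, K
Count = 6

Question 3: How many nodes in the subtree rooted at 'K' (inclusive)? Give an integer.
Answer: 4

Derivation:
Subtree rooted at K contains: E, F, J, K
Count = 4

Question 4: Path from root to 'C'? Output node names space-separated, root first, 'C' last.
Answer: A D H C

Derivation:
Walk down from root: A -> D -> H -> C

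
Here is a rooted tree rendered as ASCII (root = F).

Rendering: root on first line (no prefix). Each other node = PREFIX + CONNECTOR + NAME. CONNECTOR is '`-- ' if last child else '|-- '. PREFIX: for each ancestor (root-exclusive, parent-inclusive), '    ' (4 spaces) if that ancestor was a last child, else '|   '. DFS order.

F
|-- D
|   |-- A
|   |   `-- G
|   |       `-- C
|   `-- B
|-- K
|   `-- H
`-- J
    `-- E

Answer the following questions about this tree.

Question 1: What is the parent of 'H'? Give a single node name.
Answer: K

Derivation:
Scan adjacency: H appears as child of K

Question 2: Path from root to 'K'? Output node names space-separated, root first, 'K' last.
Walk down from root: F -> K

Answer: F K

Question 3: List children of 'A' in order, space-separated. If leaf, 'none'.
Node A's children (from adjacency): G

Answer: G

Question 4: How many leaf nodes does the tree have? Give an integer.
Answer: 4

Derivation:
Leaves (nodes with no children): B, C, E, H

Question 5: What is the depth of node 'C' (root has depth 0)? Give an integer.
Answer: 4

Derivation:
Path from root to C: F -> D -> A -> G -> C
Depth = number of edges = 4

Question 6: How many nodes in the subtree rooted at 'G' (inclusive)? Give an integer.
Subtree rooted at G contains: C, G
Count = 2

Answer: 2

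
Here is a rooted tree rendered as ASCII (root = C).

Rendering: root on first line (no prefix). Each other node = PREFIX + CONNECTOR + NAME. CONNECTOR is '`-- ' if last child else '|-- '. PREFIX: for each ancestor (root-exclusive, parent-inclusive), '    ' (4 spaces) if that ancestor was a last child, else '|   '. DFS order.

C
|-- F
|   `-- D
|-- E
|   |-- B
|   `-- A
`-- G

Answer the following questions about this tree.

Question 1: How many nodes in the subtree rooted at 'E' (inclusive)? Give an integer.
Subtree rooted at E contains: A, B, E
Count = 3

Answer: 3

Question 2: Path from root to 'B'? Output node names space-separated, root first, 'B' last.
Walk down from root: C -> E -> B

Answer: C E B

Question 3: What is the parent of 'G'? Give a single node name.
Answer: C

Derivation:
Scan adjacency: G appears as child of C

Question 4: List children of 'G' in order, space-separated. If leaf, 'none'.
Node G's children (from adjacency): (leaf)

Answer: none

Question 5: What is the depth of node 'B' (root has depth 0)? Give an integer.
Path from root to B: C -> E -> B
Depth = number of edges = 2

Answer: 2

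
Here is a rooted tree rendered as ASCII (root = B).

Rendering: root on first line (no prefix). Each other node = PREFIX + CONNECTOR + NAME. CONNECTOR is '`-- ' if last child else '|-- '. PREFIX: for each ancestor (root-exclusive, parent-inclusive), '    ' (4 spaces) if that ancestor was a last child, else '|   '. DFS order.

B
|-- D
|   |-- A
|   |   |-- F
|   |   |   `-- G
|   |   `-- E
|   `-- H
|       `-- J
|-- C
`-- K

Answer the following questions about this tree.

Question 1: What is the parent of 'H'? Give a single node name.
Scan adjacency: H appears as child of D

Answer: D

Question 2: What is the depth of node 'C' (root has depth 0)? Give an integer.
Path from root to C: B -> C
Depth = number of edges = 1

Answer: 1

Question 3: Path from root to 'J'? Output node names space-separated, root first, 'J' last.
Answer: B D H J

Derivation:
Walk down from root: B -> D -> H -> J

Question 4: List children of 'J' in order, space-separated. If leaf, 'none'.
Node J's children (from adjacency): (leaf)

Answer: none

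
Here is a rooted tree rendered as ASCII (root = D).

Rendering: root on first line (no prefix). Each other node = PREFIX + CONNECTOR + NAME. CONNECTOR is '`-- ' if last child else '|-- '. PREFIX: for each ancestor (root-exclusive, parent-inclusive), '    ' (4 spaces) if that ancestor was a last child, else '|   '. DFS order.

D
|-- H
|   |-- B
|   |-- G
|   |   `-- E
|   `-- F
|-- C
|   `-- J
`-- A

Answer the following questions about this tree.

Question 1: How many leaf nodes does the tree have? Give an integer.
Leaves (nodes with no children): A, B, E, F, J

Answer: 5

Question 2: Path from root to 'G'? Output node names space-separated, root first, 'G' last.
Walk down from root: D -> H -> G

Answer: D H G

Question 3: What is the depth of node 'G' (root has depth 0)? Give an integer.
Path from root to G: D -> H -> G
Depth = number of edges = 2

Answer: 2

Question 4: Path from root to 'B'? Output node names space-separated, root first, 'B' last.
Walk down from root: D -> H -> B

Answer: D H B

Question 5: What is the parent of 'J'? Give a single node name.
Answer: C

Derivation:
Scan adjacency: J appears as child of C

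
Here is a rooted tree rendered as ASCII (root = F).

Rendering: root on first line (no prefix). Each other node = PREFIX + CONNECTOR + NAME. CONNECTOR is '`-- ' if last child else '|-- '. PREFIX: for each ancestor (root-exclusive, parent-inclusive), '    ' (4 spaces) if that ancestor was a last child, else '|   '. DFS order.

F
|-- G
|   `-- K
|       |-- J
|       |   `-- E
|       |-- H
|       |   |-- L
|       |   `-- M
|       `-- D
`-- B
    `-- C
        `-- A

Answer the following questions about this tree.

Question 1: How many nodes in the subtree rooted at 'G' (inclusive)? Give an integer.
Answer: 8

Derivation:
Subtree rooted at G contains: D, E, G, H, J, K, L, M
Count = 8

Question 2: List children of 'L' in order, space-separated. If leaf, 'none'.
Node L's children (from adjacency): (leaf)

Answer: none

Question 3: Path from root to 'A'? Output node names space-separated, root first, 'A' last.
Walk down from root: F -> B -> C -> A

Answer: F B C A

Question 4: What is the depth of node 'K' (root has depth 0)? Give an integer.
Answer: 2

Derivation:
Path from root to K: F -> G -> K
Depth = number of edges = 2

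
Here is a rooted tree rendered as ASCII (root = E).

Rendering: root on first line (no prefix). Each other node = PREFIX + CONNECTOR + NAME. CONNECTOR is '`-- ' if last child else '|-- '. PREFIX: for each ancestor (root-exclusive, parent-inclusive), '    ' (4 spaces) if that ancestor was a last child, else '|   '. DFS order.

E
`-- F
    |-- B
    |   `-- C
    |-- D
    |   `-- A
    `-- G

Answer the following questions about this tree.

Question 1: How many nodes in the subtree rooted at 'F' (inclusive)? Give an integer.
Answer: 6

Derivation:
Subtree rooted at F contains: A, B, C, D, F, G
Count = 6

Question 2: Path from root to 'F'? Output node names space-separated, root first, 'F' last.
Answer: E F

Derivation:
Walk down from root: E -> F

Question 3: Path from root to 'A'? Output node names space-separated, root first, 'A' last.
Walk down from root: E -> F -> D -> A

Answer: E F D A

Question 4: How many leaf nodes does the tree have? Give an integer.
Answer: 3

Derivation:
Leaves (nodes with no children): A, C, G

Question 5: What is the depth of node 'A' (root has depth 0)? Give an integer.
Answer: 3

Derivation:
Path from root to A: E -> F -> D -> A
Depth = number of edges = 3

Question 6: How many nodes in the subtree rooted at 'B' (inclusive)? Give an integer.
Answer: 2

Derivation:
Subtree rooted at B contains: B, C
Count = 2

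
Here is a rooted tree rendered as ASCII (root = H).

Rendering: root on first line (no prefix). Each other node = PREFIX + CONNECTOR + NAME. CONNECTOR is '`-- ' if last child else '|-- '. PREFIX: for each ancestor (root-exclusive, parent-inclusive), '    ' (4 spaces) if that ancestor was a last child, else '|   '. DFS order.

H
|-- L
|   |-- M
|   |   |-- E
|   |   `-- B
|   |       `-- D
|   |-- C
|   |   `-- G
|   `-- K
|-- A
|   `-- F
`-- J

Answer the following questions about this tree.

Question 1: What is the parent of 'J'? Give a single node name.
Scan adjacency: J appears as child of H

Answer: H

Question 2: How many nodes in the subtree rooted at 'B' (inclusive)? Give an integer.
Subtree rooted at B contains: B, D
Count = 2

Answer: 2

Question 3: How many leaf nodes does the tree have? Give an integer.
Leaves (nodes with no children): D, E, F, G, J, K

Answer: 6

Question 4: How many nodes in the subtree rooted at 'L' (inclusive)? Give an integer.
Answer: 8

Derivation:
Subtree rooted at L contains: B, C, D, E, G, K, L, M
Count = 8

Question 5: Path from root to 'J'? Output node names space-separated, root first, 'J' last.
Walk down from root: H -> J

Answer: H J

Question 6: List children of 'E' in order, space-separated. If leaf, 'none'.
Node E's children (from adjacency): (leaf)

Answer: none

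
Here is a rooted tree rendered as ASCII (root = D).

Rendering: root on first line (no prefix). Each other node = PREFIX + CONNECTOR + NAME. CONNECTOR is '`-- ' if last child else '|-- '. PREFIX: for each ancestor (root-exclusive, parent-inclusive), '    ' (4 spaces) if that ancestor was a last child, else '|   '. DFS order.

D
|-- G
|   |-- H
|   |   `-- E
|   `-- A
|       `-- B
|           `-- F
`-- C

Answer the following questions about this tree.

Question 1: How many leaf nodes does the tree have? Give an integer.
Answer: 3

Derivation:
Leaves (nodes with no children): C, E, F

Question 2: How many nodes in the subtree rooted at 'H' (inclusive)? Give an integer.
Answer: 2

Derivation:
Subtree rooted at H contains: E, H
Count = 2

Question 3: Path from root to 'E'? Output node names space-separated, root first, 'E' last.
Answer: D G H E

Derivation:
Walk down from root: D -> G -> H -> E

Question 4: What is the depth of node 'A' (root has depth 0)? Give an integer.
Answer: 2

Derivation:
Path from root to A: D -> G -> A
Depth = number of edges = 2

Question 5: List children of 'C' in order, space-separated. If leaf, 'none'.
Node C's children (from adjacency): (leaf)

Answer: none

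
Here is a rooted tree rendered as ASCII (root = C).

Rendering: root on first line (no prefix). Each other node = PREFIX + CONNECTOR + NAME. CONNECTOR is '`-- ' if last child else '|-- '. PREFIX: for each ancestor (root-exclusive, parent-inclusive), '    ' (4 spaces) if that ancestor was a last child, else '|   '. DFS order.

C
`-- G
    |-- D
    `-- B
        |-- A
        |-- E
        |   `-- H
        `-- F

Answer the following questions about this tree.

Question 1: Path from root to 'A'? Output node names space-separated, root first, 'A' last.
Walk down from root: C -> G -> B -> A

Answer: C G B A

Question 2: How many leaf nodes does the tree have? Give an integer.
Answer: 4

Derivation:
Leaves (nodes with no children): A, D, F, H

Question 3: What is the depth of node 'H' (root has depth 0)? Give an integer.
Answer: 4

Derivation:
Path from root to H: C -> G -> B -> E -> H
Depth = number of edges = 4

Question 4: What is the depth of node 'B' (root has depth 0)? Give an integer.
Path from root to B: C -> G -> B
Depth = number of edges = 2

Answer: 2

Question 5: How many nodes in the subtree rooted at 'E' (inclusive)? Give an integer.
Answer: 2

Derivation:
Subtree rooted at E contains: E, H
Count = 2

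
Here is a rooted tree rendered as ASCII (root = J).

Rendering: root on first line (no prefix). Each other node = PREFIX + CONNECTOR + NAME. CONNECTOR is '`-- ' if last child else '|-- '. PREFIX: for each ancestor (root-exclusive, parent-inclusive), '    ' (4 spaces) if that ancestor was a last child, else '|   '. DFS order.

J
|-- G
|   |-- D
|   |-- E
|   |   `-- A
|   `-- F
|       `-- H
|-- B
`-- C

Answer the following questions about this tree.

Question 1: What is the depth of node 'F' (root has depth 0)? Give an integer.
Answer: 2

Derivation:
Path from root to F: J -> G -> F
Depth = number of edges = 2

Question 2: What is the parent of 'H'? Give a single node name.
Scan adjacency: H appears as child of F

Answer: F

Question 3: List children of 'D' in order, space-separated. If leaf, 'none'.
Answer: none

Derivation:
Node D's children (from adjacency): (leaf)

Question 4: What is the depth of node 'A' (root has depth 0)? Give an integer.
Path from root to A: J -> G -> E -> A
Depth = number of edges = 3

Answer: 3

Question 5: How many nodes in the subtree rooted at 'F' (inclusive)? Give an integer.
Answer: 2

Derivation:
Subtree rooted at F contains: F, H
Count = 2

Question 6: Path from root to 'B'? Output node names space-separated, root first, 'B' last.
Walk down from root: J -> B

Answer: J B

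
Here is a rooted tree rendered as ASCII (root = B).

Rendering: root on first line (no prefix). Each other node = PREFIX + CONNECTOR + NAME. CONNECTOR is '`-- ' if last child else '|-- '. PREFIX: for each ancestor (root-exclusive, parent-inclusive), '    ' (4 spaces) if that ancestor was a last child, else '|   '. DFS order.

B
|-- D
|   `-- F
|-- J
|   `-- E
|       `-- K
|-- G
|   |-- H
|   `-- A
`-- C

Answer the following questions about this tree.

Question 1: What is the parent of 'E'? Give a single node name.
Scan adjacency: E appears as child of J

Answer: J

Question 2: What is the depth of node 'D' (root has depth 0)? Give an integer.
Answer: 1

Derivation:
Path from root to D: B -> D
Depth = number of edges = 1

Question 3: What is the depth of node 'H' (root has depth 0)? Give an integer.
Path from root to H: B -> G -> H
Depth = number of edges = 2

Answer: 2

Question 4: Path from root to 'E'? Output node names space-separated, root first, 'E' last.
Walk down from root: B -> J -> E

Answer: B J E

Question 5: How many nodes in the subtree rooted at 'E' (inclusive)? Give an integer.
Subtree rooted at E contains: E, K
Count = 2

Answer: 2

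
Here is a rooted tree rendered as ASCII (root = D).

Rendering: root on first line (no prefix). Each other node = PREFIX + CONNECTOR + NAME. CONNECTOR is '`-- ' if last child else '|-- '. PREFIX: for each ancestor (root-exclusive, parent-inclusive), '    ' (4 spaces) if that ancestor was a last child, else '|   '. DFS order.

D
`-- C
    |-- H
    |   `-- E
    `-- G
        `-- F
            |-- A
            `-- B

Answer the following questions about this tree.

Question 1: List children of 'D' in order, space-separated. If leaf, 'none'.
Node D's children (from adjacency): C

Answer: C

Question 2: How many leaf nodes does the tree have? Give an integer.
Answer: 3

Derivation:
Leaves (nodes with no children): A, B, E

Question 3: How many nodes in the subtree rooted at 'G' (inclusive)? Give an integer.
Subtree rooted at G contains: A, B, F, G
Count = 4

Answer: 4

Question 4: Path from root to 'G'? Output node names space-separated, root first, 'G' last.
Answer: D C G

Derivation:
Walk down from root: D -> C -> G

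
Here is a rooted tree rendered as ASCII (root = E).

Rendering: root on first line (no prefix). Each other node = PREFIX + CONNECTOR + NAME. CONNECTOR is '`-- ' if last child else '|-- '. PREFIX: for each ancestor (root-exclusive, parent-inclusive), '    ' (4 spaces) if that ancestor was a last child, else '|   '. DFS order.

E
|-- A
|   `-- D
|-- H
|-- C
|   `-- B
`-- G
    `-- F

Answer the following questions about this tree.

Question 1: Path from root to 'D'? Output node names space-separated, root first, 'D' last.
Walk down from root: E -> A -> D

Answer: E A D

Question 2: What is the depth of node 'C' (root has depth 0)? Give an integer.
Path from root to C: E -> C
Depth = number of edges = 1

Answer: 1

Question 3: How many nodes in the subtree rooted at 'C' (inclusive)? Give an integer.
Answer: 2

Derivation:
Subtree rooted at C contains: B, C
Count = 2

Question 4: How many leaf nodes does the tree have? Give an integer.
Leaves (nodes with no children): B, D, F, H

Answer: 4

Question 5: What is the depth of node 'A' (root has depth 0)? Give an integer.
Path from root to A: E -> A
Depth = number of edges = 1

Answer: 1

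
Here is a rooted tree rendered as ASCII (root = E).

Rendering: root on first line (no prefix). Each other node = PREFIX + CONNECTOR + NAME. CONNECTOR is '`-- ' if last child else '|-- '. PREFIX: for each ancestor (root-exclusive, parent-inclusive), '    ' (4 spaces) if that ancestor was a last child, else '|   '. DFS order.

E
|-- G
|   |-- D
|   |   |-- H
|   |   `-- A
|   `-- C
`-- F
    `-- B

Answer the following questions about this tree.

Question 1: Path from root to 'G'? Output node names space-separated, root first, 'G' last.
Walk down from root: E -> G

Answer: E G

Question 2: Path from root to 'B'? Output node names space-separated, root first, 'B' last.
Answer: E F B

Derivation:
Walk down from root: E -> F -> B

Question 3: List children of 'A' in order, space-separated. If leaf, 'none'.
Node A's children (from adjacency): (leaf)

Answer: none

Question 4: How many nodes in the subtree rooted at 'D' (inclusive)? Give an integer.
Answer: 3

Derivation:
Subtree rooted at D contains: A, D, H
Count = 3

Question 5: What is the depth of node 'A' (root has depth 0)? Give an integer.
Answer: 3

Derivation:
Path from root to A: E -> G -> D -> A
Depth = number of edges = 3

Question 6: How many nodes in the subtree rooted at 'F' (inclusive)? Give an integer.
Subtree rooted at F contains: B, F
Count = 2

Answer: 2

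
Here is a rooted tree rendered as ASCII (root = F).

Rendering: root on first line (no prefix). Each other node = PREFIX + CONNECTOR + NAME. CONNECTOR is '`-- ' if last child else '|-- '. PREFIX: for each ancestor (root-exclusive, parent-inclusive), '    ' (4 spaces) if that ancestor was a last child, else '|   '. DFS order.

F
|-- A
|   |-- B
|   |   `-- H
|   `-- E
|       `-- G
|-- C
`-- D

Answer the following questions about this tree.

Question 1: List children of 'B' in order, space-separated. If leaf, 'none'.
Node B's children (from adjacency): H

Answer: H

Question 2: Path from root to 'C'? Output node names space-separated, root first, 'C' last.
Walk down from root: F -> C

Answer: F C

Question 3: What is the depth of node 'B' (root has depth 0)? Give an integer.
Path from root to B: F -> A -> B
Depth = number of edges = 2

Answer: 2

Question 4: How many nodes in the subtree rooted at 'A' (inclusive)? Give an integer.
Subtree rooted at A contains: A, B, E, G, H
Count = 5

Answer: 5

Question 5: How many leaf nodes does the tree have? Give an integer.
Leaves (nodes with no children): C, D, G, H

Answer: 4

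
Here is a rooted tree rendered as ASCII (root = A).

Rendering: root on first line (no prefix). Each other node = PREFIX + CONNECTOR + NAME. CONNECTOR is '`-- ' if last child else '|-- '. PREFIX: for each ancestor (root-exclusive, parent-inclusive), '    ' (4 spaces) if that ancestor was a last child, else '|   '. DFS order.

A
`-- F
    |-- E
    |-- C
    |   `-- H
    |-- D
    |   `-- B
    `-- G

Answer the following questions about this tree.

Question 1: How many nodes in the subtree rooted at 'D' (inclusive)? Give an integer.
Answer: 2

Derivation:
Subtree rooted at D contains: B, D
Count = 2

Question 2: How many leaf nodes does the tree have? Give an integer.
Answer: 4

Derivation:
Leaves (nodes with no children): B, E, G, H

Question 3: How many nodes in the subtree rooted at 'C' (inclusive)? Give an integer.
Answer: 2

Derivation:
Subtree rooted at C contains: C, H
Count = 2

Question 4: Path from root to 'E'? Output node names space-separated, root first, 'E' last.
Walk down from root: A -> F -> E

Answer: A F E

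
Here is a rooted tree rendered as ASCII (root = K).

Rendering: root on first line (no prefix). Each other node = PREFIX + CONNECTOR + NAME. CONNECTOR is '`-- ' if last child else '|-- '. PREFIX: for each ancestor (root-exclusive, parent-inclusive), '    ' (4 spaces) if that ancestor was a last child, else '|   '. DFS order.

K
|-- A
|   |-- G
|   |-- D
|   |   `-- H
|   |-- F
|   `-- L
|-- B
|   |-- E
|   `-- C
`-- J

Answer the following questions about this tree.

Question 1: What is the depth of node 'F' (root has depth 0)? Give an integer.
Path from root to F: K -> A -> F
Depth = number of edges = 2

Answer: 2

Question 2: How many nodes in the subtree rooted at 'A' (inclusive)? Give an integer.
Answer: 6

Derivation:
Subtree rooted at A contains: A, D, F, G, H, L
Count = 6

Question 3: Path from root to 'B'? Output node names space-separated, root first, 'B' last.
Answer: K B

Derivation:
Walk down from root: K -> B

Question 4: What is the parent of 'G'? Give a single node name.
Scan adjacency: G appears as child of A

Answer: A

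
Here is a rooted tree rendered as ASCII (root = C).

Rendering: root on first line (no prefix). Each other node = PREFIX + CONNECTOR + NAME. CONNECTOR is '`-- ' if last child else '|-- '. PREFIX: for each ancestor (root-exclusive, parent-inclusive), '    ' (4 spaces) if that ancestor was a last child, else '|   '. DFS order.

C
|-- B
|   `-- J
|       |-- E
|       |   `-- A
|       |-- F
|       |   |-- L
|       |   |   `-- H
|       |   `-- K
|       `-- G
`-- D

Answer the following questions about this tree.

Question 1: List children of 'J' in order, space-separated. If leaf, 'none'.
Node J's children (from adjacency): E, F, G

Answer: E F G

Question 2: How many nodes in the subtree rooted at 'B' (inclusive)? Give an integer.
Subtree rooted at B contains: A, B, E, F, G, H, J, K, L
Count = 9

Answer: 9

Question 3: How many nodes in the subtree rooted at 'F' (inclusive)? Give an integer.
Answer: 4

Derivation:
Subtree rooted at F contains: F, H, K, L
Count = 4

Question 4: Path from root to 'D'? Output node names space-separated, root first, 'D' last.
Walk down from root: C -> D

Answer: C D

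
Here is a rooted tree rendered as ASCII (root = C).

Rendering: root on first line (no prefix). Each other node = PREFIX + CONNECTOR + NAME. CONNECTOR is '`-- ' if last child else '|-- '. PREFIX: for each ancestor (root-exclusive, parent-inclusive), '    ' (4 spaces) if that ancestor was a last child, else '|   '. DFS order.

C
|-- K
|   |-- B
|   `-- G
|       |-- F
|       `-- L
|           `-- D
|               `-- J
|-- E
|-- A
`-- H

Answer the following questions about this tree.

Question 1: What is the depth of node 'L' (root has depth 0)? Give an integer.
Answer: 3

Derivation:
Path from root to L: C -> K -> G -> L
Depth = number of edges = 3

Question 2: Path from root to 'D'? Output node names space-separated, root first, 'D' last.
Answer: C K G L D

Derivation:
Walk down from root: C -> K -> G -> L -> D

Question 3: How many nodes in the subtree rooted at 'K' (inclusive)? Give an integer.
Subtree rooted at K contains: B, D, F, G, J, K, L
Count = 7

Answer: 7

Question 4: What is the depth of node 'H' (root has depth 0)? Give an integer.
Answer: 1

Derivation:
Path from root to H: C -> H
Depth = number of edges = 1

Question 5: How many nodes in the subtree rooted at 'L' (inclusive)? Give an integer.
Subtree rooted at L contains: D, J, L
Count = 3

Answer: 3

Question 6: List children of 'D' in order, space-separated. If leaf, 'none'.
Answer: J

Derivation:
Node D's children (from adjacency): J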